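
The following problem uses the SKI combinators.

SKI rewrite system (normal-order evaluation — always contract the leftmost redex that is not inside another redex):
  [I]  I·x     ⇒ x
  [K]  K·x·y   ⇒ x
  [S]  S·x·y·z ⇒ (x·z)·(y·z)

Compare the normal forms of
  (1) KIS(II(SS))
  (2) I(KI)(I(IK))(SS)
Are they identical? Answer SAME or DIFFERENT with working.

Term A:
  start: KIS(II(SS))
  [1] I(II(SS))
  [2] II(SS)
  [3] I(SS)
  [4] SS

Term B:
  start: I(KI)(I(IK))(SS)
  [1] KI(I(IK))(SS)
  [2] I(SS)
  [3] SS

Answer: SAME — A ⇓ SS, B ⇓ SS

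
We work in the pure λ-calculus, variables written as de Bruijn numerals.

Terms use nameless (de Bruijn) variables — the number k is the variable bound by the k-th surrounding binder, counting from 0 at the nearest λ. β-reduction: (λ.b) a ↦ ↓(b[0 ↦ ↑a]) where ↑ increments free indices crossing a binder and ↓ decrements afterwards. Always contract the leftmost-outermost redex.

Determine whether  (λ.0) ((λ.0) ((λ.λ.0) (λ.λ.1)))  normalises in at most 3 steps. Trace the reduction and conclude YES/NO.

  start: (λ.0) ((λ.0) ((λ.λ.0) (λ.λ.1)))
  step 1: (λ.0) ((λ.λ.0) (λ.λ.1))
  step 2: (λ.λ.0) (λ.λ.1)
  step 3: λ.0

Answer: YES — reaches normal form λ.0 in 3 ≤ 3 steps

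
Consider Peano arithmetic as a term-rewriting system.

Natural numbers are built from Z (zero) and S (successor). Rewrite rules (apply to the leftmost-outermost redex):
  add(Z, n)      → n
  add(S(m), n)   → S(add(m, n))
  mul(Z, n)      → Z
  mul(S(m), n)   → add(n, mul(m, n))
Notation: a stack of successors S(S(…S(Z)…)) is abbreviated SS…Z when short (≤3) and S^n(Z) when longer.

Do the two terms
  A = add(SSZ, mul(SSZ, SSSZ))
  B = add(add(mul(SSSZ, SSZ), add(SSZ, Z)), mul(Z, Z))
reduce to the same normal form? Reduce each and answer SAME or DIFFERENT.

Answer: SAME — A ⇓ S^8(Z), B ⇓ S^8(Z)

Working:
Term A:
  start: add(SSZ, mul(SSZ, SSSZ))
  [1] S(add(SZ, mul(SSZ, SSSZ)))
  [2] S(S(add(Z, mul(SSZ, SSSZ))))
  [3] S(S(mul(SSZ, SSSZ)))
  [4] S(S(add(SSSZ, mul(SZ, SSSZ))))
  [5] S(S(S(add(SSZ, mul(SZ, SSSZ)))))
  [6] S(S(S(S(add(SZ, mul(SZ, SSSZ))))))
  [7] S(S(S(S(S(add(Z, mul(SZ, SSSZ)))))))
  [8] S(S(S(S(S(mul(SZ, SSSZ))))))
  [9] S(S(S(S(S(add(SSSZ, mul(Z, SSSZ)))))))
  [10] S(S(S(S(S(S(add(SSZ, mul(Z, SSSZ))))))))
  [11] S(S(S(S(S(S(S(add(SZ, mul(Z, SSSZ)))))))))
  [12] S(S(S(S(S(S(S(S(add(Z, mul(Z, SSSZ))))))))))
  [13] S(S(S(S(S(S(S(S(mul(Z, SSSZ)))))))))
  [14] S^8(Z)

Term B:
  start: add(add(mul(SSSZ, SSZ), add(SSZ, Z)), mul(Z, Z))
  [1] add(add(add(SSZ, mul(SSZ, SSZ)), add(SSZ, Z)), mul(Z, Z))
  [2] add(add(S(add(SZ, mul(SSZ, SSZ))), add(SSZ, Z)), mul(Z, Z))
  [3] add(S(add(add(SZ, mul(SSZ, SSZ)), add(SSZ, Z))), mul(Z, Z))
  [4] S(add(add(add(SZ, mul(SSZ, SSZ)), add(SSZ, Z)), mul(Z, Z)))
  [5] S(add(add(S(add(Z, mul(SSZ, SSZ))), add(SSZ, Z)), mul(Z, Z)))
  [6] S(add(S(add(add(Z, mul(SSZ, SSZ)), add(SSZ, Z))), mul(Z, Z)))
  [7] S(S(add(add(add(Z, mul(SSZ, SSZ)), add(SSZ, Z)), mul(Z, Z))))
  [8] S(S(add(add(mul(SSZ, SSZ), add(SSZ, Z)), mul(Z, Z))))
  [9] S(S(add(add(add(SSZ, mul(SZ, SSZ)), add(SSZ, Z)), mul(Z, Z))))
  [10] S(S(add(add(S(add(SZ, mul(SZ, SSZ))), add(SSZ, Z)), mul(Z, Z))))
  [11] S(S(add(S(add(add(SZ, mul(SZ, SSZ)), add(SSZ, Z))), mul(Z, Z))))
  [12] S(S(S(add(add(add(SZ, mul(SZ, SSZ)), add(SSZ, Z)), mul(Z, Z)))))
  [13] S(S(S(add(add(S(add(Z, mul(SZ, SSZ))), add(SSZ, Z)), mul(Z, Z)))))
  [14] S(S(S(add(S(add(add(Z, mul(SZ, SSZ)), add(SSZ, Z))), mul(Z, Z)))))
  [15] S(S(S(S(add(add(add(Z, mul(SZ, SSZ)), add(SSZ, Z)), mul(Z, Z))))))
  [16] S(S(S(S(add(add(mul(SZ, SSZ), add(SSZ, Z)), mul(Z, Z))))))
  [17] S(S(S(S(add(add(add(SSZ, mul(Z, SSZ)), add(SSZ, Z)), mul(Z, Z))))))
  [18] S(S(S(S(add(add(S(add(SZ, mul(Z, SSZ))), add(SSZ, Z)), mul(Z, Z))))))
  [19] S(S(S(S(add(S(add(add(SZ, mul(Z, SSZ)), add(SSZ, Z))), mul(Z, Z))))))
  [20] S(S(S(S(S(add(add(add(SZ, mul(Z, SSZ)), add(SSZ, Z)), mul(Z, Z)))))))
  [21] S(S(S(S(S(add(add(S(add(Z, mul(Z, SSZ))), add(SSZ, Z)), mul(Z, Z)))))))
  [22] S(S(S(S(S(add(S(add(add(Z, mul(Z, SSZ)), add(SSZ, Z))), mul(Z, Z)))))))
  [23] S(S(S(S(S(S(add(add(add(Z, mul(Z, SSZ)), add(SSZ, Z)), mul(Z, Z))))))))
  [24] S(S(S(S(S(S(add(add(mul(Z, SSZ), add(SSZ, Z)), mul(Z, Z))))))))
  [25] S(S(S(S(S(S(add(add(Z, add(SSZ, Z)), mul(Z, Z))))))))
  [26] S(S(S(S(S(S(add(add(SSZ, Z), mul(Z, Z))))))))
  [27] S(S(S(S(S(S(add(S(add(SZ, Z)), mul(Z, Z))))))))
  [28] S(S(S(S(S(S(S(add(add(SZ, Z), mul(Z, Z)))))))))
  [29] S(S(S(S(S(S(S(add(S(add(Z, Z)), mul(Z, Z)))))))))
  [30] S(S(S(S(S(S(S(S(add(add(Z, Z), mul(Z, Z))))))))))
  [31] S(S(S(S(S(S(S(S(add(Z, mul(Z, Z))))))))))
  [32] S(S(S(S(S(S(S(S(mul(Z, Z)))))))))
  [33] S^8(Z)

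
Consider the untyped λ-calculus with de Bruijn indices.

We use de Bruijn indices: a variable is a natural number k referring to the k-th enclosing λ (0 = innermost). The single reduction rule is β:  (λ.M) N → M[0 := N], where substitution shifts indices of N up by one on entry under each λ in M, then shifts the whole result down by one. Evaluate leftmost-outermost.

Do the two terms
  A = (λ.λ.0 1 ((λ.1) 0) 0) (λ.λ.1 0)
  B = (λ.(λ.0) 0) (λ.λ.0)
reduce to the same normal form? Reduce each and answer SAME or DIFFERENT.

Term A:
  start: (λ.λ.0 1 ((λ.1) 0) 0) (λ.λ.1 0)
  →1  λ.0 (λ.λ.1 0) ((λ.1) 0) 0
  →2  λ.0 (λ.λ.1 0) 0 0

Term B:
  start: (λ.(λ.0) 0) (λ.λ.0)
  →1  (λ.0) (λ.λ.0)
  →2  λ.λ.0

Answer: DIFFERENT — A ⇓ λ.0 (λ.λ.1 0) 0 0, B ⇓ λ.λ.0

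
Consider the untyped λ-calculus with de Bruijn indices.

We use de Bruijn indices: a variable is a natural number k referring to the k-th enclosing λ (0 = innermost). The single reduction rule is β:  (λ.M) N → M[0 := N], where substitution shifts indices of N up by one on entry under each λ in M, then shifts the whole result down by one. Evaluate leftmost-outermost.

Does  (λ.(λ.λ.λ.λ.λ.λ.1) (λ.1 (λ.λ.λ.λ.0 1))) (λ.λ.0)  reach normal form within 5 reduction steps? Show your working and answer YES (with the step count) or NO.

Answer: YES — reaches normal form λ.λ.λ.λ.λ.1 in 2 ≤ 5 steps

Reduction:
  start: (λ.(λ.λ.λ.λ.λ.λ.1) (λ.1 (λ.λ.λ.λ.0 1))) (λ.λ.0)
  →1  (λ.λ.λ.λ.λ.λ.1) (λ.(λ.λ.0) (λ.λ.λ.λ.0 1))
  →2  λ.λ.λ.λ.λ.1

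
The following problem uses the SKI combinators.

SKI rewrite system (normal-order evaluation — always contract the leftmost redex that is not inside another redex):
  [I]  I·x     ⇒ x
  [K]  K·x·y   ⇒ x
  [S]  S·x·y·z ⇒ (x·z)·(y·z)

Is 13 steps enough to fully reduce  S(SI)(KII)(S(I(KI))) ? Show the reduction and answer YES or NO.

  start: S(SI)(KII)(S(I(KI)))
  →1  SI(S(I(KI)))(KII(S(I(KI))))
  →2  I(KII(S(I(KI))))(S(I(KI))(KII(S(I(KI)))))
  →3  KII(S(I(KI)))(S(I(KI))(KII(S(I(KI)))))
  →4  I(S(I(KI)))(S(I(KI))(KII(S(I(KI)))))
  →5  S(I(KI))(S(I(KI))(KII(S(I(KI)))))
  →6  S(KI)(S(I(KI))(KII(S(I(KI)))))
  →7  S(KI)(S(KI)(KII(S(I(KI)))))
  →8  S(KI)(S(KI)(I(S(I(KI)))))
  →9  S(KI)(S(KI)(S(I(KI))))
  →10  S(KI)(S(KI)(S(KI)))

Answer: YES — reaches normal form S(KI)(S(KI)(S(KI))) in 10 ≤ 13 steps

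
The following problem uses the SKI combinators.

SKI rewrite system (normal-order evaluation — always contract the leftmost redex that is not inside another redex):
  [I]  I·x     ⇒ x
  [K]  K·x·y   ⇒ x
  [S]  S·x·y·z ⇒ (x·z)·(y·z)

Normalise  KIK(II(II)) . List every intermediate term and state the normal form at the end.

  start: KIK(II(II))
  →1  I(II(II))
  →2  II(II)
  →3  I(II)
  →4  II
  →5  I

Answer: normal form = I  (in 5 steps)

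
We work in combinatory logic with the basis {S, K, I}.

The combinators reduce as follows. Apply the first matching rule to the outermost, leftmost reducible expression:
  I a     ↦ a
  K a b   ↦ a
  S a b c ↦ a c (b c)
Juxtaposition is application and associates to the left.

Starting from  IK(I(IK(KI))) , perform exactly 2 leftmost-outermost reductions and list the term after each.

Answer: after 2 steps: K(IK(KI))

Working:
  start: IK(I(IK(KI)))
  →1  K(I(IK(KI)))
  →2  K(IK(KI))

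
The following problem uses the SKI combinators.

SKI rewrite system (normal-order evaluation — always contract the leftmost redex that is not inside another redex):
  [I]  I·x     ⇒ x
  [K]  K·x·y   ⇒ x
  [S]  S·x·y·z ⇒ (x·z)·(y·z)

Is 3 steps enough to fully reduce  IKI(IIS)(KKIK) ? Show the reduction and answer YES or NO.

  start: IKI(IIS)(KKIK)
  →1  KI(IIS)(KKIK)
  →2  I(KKIK)
  →3  KKIK

Answer: NO — after 3 steps the term is KKIK, not yet normal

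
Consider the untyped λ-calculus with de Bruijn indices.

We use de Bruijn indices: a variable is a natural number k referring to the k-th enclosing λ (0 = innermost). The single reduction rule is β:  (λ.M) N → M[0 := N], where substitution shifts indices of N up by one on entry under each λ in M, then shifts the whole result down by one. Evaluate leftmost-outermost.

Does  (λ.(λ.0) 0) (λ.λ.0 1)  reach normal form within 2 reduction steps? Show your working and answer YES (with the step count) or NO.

  start: (λ.(λ.0) 0) (λ.λ.0 1)
  step 1: (λ.0) (λ.λ.0 1)
  step 2: λ.λ.0 1

Answer: YES — reaches normal form λ.λ.0 1 in 2 ≤ 2 steps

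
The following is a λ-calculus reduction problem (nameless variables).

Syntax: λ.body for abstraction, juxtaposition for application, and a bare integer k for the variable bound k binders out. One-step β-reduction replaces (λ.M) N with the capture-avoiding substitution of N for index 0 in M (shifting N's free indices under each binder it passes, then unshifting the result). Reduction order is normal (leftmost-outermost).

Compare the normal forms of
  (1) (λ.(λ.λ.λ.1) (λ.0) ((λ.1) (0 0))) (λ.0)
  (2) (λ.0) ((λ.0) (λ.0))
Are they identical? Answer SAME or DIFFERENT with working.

Answer: DIFFERENT — A ⇓ λ.λ.0, B ⇓ λ.0

Reduction:
Term A:
  start: (λ.(λ.λ.λ.1) (λ.0) ((λ.1) (0 0))) (λ.0)
  →1  (λ.λ.λ.1) (λ.0) ((λ.λ.0) ((λ.0) (λ.0)))
  →2  (λ.λ.1) ((λ.λ.0) ((λ.0) (λ.0)))
  →3  λ.(λ.λ.0) ((λ.0) (λ.0))
  →4  λ.λ.0

Term B:
  start: (λ.0) ((λ.0) (λ.0))
  →1  (λ.0) (λ.0)
  →2  λ.0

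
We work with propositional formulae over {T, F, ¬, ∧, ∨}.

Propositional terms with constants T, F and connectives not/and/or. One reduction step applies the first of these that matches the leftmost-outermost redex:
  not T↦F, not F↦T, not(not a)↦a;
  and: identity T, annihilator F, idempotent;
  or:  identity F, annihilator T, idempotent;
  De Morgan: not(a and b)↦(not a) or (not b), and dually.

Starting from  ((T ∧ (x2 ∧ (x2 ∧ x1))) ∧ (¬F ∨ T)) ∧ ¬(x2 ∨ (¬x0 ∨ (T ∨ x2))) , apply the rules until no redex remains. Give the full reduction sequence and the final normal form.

  start: ((T ∧ (x2 ∧ (x2 ∧ x1))) ∧ (¬F ∨ T)) ∧ ¬(x2 ∨ (¬x0 ∨ (T ∨ x2)))
  step 1: ((x2 ∧ (x2 ∧ x1)) ∧ (¬F ∨ T)) ∧ ¬(x2 ∨ (¬x0 ∨ (T ∨ x2)))
  step 2: ((x2 ∧ (x2 ∧ x1)) ∧ T) ∧ ¬(x2 ∨ (¬x0 ∨ (T ∨ x2)))
  step 3: (x2 ∧ (x2 ∧ x1)) ∧ ¬(x2 ∨ (¬x0 ∨ (T ∨ x2)))
  step 4: (x2 ∧ (x2 ∧ x1)) ∧ (¬x2 ∧ ¬(¬x0 ∨ (T ∨ x2)))
  step 5: (x2 ∧ (x2 ∧ x1)) ∧ (¬x2 ∧ (¬¬x0 ∧ ¬(T ∨ x2)))
  step 6: (x2 ∧ (x2 ∧ x1)) ∧ (¬x2 ∧ (x0 ∧ ¬(T ∨ x2)))
  step 7: (x2 ∧ (x2 ∧ x1)) ∧ (¬x2 ∧ (x0 ∧ (¬T ∧ ¬x2)))
  step 8: (x2 ∧ (x2 ∧ x1)) ∧ (¬x2 ∧ (x0 ∧ (F ∧ ¬x2)))
  step 9: (x2 ∧ (x2 ∧ x1)) ∧ (¬x2 ∧ (x0 ∧ F))
  step 10: (x2 ∧ (x2 ∧ x1)) ∧ (¬x2 ∧ F)
  step 11: (x2 ∧ (x2 ∧ x1)) ∧ F
  step 12: F

Answer: normal form = F  (in 12 steps)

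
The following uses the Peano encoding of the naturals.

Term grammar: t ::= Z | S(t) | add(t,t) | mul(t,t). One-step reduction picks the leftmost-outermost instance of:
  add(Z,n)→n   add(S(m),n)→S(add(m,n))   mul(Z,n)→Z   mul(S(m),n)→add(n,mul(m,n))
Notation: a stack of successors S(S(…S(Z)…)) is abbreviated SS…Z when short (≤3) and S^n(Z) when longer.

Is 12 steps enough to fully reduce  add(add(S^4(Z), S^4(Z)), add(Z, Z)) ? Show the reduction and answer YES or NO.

  start: add(add(S^4(Z), S^4(Z)), add(Z, Z))
  step 1: add(S(add(SSSZ, S^4(Z))), add(Z, Z))
  step 2: S(add(add(SSSZ, S^4(Z)), add(Z, Z)))
  step 3: S(add(S(add(SSZ, S^4(Z))), add(Z, Z)))
  step 4: S(S(add(add(SSZ, S^4(Z)), add(Z, Z))))
  step 5: S(S(add(S(add(SZ, S^4(Z))), add(Z, Z))))
  step 6: S(S(S(add(add(SZ, S^4(Z)), add(Z, Z)))))
  step 7: S(S(S(add(S(add(Z, S^4(Z))), add(Z, Z)))))
  step 8: S(S(S(S(add(add(Z, S^4(Z)), add(Z, Z))))))
  step 9: S(S(S(S(add(S^4(Z), add(Z, Z))))))
  step 10: S(S(S(S(S(add(SSSZ, add(Z, Z)))))))
  step 11: S(S(S(S(S(S(add(SSZ, add(Z, Z))))))))
  step 12: S(S(S(S(S(S(S(add(SZ, add(Z, Z)))))))))

Answer: NO — after 12 steps the term is S(S(S(S(S(S(S(add(SZ, add(Z, Z))))))))), not yet normal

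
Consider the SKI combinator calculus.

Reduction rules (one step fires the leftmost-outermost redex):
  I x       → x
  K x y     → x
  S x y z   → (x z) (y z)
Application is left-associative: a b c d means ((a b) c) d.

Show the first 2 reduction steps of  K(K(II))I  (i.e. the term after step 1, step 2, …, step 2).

  start: K(K(II))I
  →1  K(II)
  →2  KI

Answer: after 2 steps: KI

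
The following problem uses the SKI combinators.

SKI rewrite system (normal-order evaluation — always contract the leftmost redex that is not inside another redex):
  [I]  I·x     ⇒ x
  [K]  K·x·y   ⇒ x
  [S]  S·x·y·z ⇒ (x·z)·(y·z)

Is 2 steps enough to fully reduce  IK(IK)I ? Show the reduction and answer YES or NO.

Answer: NO — after 2 steps the term is IK, not yet normal

Working:
  start: IK(IK)I
  [1] K(IK)I
  [2] IK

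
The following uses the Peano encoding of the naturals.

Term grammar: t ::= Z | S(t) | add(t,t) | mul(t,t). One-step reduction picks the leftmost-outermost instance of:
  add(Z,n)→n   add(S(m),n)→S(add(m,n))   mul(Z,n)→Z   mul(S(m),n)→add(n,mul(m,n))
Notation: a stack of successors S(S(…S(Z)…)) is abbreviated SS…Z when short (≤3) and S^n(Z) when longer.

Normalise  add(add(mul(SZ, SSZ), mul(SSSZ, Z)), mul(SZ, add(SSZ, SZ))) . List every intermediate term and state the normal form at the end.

  start: add(add(mul(SZ, SSZ), mul(SSSZ, Z)), mul(SZ, add(SSZ, SZ)))
  →1  add(add(add(SSZ, mul(Z, SSZ)), mul(SSSZ, Z)), mul(SZ, add(SSZ, SZ)))
  →2  add(add(S(add(SZ, mul(Z, SSZ))), mul(SSSZ, Z)), mul(SZ, add(SSZ, SZ)))
  →3  add(S(add(add(SZ, mul(Z, SSZ)), mul(SSSZ, Z))), mul(SZ, add(SSZ, SZ)))
  →4  S(add(add(add(SZ, mul(Z, SSZ)), mul(SSSZ, Z)), mul(SZ, add(SSZ, SZ))))
  →5  S(add(add(S(add(Z, mul(Z, SSZ))), mul(SSSZ, Z)), mul(SZ, add(SSZ, SZ))))
  →6  S(add(S(add(add(Z, mul(Z, SSZ)), mul(SSSZ, Z))), mul(SZ, add(SSZ, SZ))))
  →7  S(S(add(add(add(Z, mul(Z, SSZ)), mul(SSSZ, Z)), mul(SZ, add(SSZ, SZ)))))
  →8  S(S(add(add(mul(Z, SSZ), mul(SSSZ, Z)), mul(SZ, add(SSZ, SZ)))))
  →9  S(S(add(add(Z, mul(SSSZ, Z)), mul(SZ, add(SSZ, SZ)))))
  →10  S(S(add(mul(SSSZ, Z), mul(SZ, add(SSZ, SZ)))))
  →11  S(S(add(add(Z, mul(SSZ, Z)), mul(SZ, add(SSZ, SZ)))))
  →12  S(S(add(mul(SSZ, Z), mul(SZ, add(SSZ, SZ)))))
  →13  S(S(add(add(Z, mul(SZ, Z)), mul(SZ, add(SSZ, SZ)))))
  →14  S(S(add(mul(SZ, Z), mul(SZ, add(SSZ, SZ)))))
  →15  S(S(add(add(Z, mul(Z, Z)), mul(SZ, add(SSZ, SZ)))))
  →16  S(S(add(mul(Z, Z), mul(SZ, add(SSZ, SZ)))))
  →17  S(S(add(Z, mul(SZ, add(SSZ, SZ)))))
  →18  S(S(mul(SZ, add(SSZ, SZ))))
  →19  S(S(add(add(SSZ, SZ), mul(Z, add(SSZ, SZ)))))
  →20  S(S(add(S(add(SZ, SZ)), mul(Z, add(SSZ, SZ)))))
  →21  S(S(S(add(add(SZ, SZ), mul(Z, add(SSZ, SZ))))))
  →22  S(S(S(add(S(add(Z, SZ)), mul(Z, add(SSZ, SZ))))))
  →23  S(S(S(S(add(add(Z, SZ), mul(Z, add(SSZ, SZ)))))))
  →24  S(S(S(S(add(SZ, mul(Z, add(SSZ, SZ)))))))
  →25  S(S(S(S(S(add(Z, mul(Z, add(SSZ, SZ))))))))
  →26  S(S(S(S(S(mul(Z, add(SSZ, SZ)))))))
  →27  S^5(Z)

Answer: normal form = S^5(Z)  (in 27 steps)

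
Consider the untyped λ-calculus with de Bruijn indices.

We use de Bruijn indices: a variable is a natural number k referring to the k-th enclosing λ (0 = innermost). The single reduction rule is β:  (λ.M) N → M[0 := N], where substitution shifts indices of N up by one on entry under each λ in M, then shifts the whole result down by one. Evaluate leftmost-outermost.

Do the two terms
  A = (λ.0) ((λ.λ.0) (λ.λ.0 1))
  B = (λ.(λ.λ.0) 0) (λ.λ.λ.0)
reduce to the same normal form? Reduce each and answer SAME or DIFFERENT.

Term A:
  start: (λ.0) ((λ.λ.0) (λ.λ.0 1))
  step 1: (λ.λ.0) (λ.λ.0 1)
  step 2: λ.0

Term B:
  start: (λ.(λ.λ.0) 0) (λ.λ.λ.0)
  step 1: (λ.λ.0) (λ.λ.λ.0)
  step 2: λ.0

Answer: SAME — A ⇓ λ.0, B ⇓ λ.0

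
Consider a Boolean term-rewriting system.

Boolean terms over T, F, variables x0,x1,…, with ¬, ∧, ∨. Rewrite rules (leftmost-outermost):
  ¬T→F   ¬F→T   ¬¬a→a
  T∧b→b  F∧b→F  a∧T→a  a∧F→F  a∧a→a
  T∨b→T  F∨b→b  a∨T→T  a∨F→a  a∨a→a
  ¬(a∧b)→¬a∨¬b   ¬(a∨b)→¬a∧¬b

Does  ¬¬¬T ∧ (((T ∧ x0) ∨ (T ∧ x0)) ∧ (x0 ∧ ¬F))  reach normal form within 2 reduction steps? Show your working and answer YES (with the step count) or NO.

Answer: NO — after 2 steps the term is F ∧ (((T ∧ x0) ∨ (T ∧ x0)) ∧ (x0 ∧ ¬F)), not yet normal

Working:
  start: ¬¬¬T ∧ (((T ∧ x0) ∨ (T ∧ x0)) ∧ (x0 ∧ ¬F))
  [1] ¬T ∧ (((T ∧ x0) ∨ (T ∧ x0)) ∧ (x0 ∧ ¬F))
  [2] F ∧ (((T ∧ x0) ∨ (T ∧ x0)) ∧ (x0 ∧ ¬F))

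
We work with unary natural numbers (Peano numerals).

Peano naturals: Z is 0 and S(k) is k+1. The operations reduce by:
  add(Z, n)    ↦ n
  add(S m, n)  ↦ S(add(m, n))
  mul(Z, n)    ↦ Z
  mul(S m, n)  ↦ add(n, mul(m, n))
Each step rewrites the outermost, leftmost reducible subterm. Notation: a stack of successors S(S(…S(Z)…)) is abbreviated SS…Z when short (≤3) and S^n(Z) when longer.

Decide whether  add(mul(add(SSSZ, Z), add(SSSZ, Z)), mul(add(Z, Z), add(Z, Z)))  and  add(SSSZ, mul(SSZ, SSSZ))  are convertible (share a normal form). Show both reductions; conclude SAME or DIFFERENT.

Answer: SAME — A ⇓ S^9(Z), B ⇓ S^9(Z)

Derivation:
Term A:
  start: add(mul(add(SSSZ, Z), add(SSSZ, Z)), mul(add(Z, Z), add(Z, Z)))
  →1  add(mul(S(add(SSZ, Z)), add(SSSZ, Z)), mul(add(Z, Z), add(Z, Z)))
  →2  add(add(add(SSSZ, Z), mul(add(SSZ, Z), add(SSSZ, Z))), mul(add(Z, Z), add(Z, Z)))
  →3  add(add(S(add(SSZ, Z)), mul(add(SSZ, Z), add(SSSZ, Z))), mul(add(Z, Z), add(Z, Z)))
  →4  add(S(add(add(SSZ, Z), mul(add(SSZ, Z), add(SSSZ, Z)))), mul(add(Z, Z), add(Z, Z)))
  →5  S(add(add(add(SSZ, Z), mul(add(SSZ, Z), add(SSSZ, Z))), mul(add(Z, Z), add(Z, Z))))
  →6  S(add(add(S(add(SZ, Z)), mul(add(SSZ, Z), add(SSSZ, Z))), mul(add(Z, Z), add(Z, Z))))
  →7  S(add(S(add(add(SZ, Z), mul(add(SSZ, Z), add(SSSZ, Z)))), mul(add(Z, Z), add(Z, Z))))
  →8  S(S(add(add(add(SZ, Z), mul(add(SSZ, Z), add(SSSZ, Z))), mul(add(Z, Z), add(Z, Z)))))
  →9  S(S(add(add(S(add(Z, Z)), mul(add(SSZ, Z), add(SSSZ, Z))), mul(add(Z, Z), add(Z, Z)))))
  →10  S(S(add(S(add(add(Z, Z), mul(add(SSZ, Z), add(SSSZ, Z)))), mul(add(Z, Z), add(Z, Z)))))
  →11  S(S(S(add(add(add(Z, Z), mul(add(SSZ, Z), add(SSSZ, Z))), mul(add(Z, Z), add(Z, Z))))))
  →12  S(S(S(add(add(Z, mul(add(SSZ, Z), add(SSSZ, Z))), mul(add(Z, Z), add(Z, Z))))))
  →13  S(S(S(add(mul(add(SSZ, Z), add(SSSZ, Z)), mul(add(Z, Z), add(Z, Z))))))
  →14  S(S(S(add(mul(S(add(SZ, Z)), add(SSSZ, Z)), mul(add(Z, Z), add(Z, Z))))))
  →15  S(S(S(add(add(add(SSSZ, Z), mul(add(SZ, Z), add(SSSZ, Z))), mul(add(Z, Z), add(Z, Z))))))
  →16  S(S(S(add(add(S(add(SSZ, Z)), mul(add(SZ, Z), add(SSSZ, Z))), mul(add(Z, Z), add(Z, Z))))))
  →17  S(S(S(add(S(add(add(SSZ, Z), mul(add(SZ, Z), add(SSSZ, Z)))), mul(add(Z, Z), add(Z, Z))))))
  →18  S(S(S(S(add(add(add(SSZ, Z), mul(add(SZ, Z), add(SSSZ, Z))), mul(add(Z, Z), add(Z, Z)))))))
  →19  S(S(S(S(add(add(S(add(SZ, Z)), mul(add(SZ, Z), add(SSSZ, Z))), mul(add(Z, Z), add(Z, Z)))))))
  →20  S(S(S(S(add(S(add(add(SZ, Z), mul(add(SZ, Z), add(SSSZ, Z)))), mul(add(Z, Z), add(Z, Z)))))))
  →21  S(S(S(S(S(add(add(add(SZ, Z), mul(add(SZ, Z), add(SSSZ, Z))), mul(add(Z, Z), add(Z, Z))))))))
  →22  S(S(S(S(S(add(add(S(add(Z, Z)), mul(add(SZ, Z), add(SSSZ, Z))), mul(add(Z, Z), add(Z, Z))))))))
  →23  S(S(S(S(S(add(S(add(add(Z, Z), mul(add(SZ, Z), add(SSSZ, Z)))), mul(add(Z, Z), add(Z, Z))))))))
  →24  S(S(S(S(S(S(add(add(add(Z, Z), mul(add(SZ, Z), add(SSSZ, Z))), mul(add(Z, Z), add(Z, Z)))))))))
  →25  S(S(S(S(S(S(add(add(Z, mul(add(SZ, Z), add(SSSZ, Z))), mul(add(Z, Z), add(Z, Z)))))))))
  →26  S(S(S(S(S(S(add(mul(add(SZ, Z), add(SSSZ, Z)), mul(add(Z, Z), add(Z, Z)))))))))
  →27  S(S(S(S(S(S(add(mul(S(add(Z, Z)), add(SSSZ, Z)), mul(add(Z, Z), add(Z, Z)))))))))
  →28  S(S(S(S(S(S(add(add(add(SSSZ, Z), mul(add(Z, Z), add(SSSZ, Z))), mul(add(Z, Z), add(Z, Z)))))))))
  →29  S(S(S(S(S(S(add(add(S(add(SSZ, Z)), mul(add(Z, Z), add(SSSZ, Z))), mul(add(Z, Z), add(Z, Z)))))))))
  →30  S(S(S(S(S(S(add(S(add(add(SSZ, Z), mul(add(Z, Z), add(SSSZ, Z)))), mul(add(Z, Z), add(Z, Z)))))))))
  →31  S(S(S(S(S(S(S(add(add(add(SSZ, Z), mul(add(Z, Z), add(SSSZ, Z))), mul(add(Z, Z), add(Z, Z))))))))))
  →32  S(S(S(S(S(S(S(add(add(S(add(SZ, Z)), mul(add(Z, Z), add(SSSZ, Z))), mul(add(Z, Z), add(Z, Z))))))))))
  →33  S(S(S(S(S(S(S(add(S(add(add(SZ, Z), mul(add(Z, Z), add(SSSZ, Z)))), mul(add(Z, Z), add(Z, Z))))))))))
  →34  S(S(S(S(S(S(S(S(add(add(add(SZ, Z), mul(add(Z, Z), add(SSSZ, Z))), mul(add(Z, Z), add(Z, Z)))))))))))
  →35  S(S(S(S(S(S(S(S(add(add(S(add(Z, Z)), mul(add(Z, Z), add(SSSZ, Z))), mul(add(Z, Z), add(Z, Z)))))))))))
  →36  S(S(S(S(S(S(S(S(add(S(add(add(Z, Z), mul(add(Z, Z), add(SSSZ, Z)))), mul(add(Z, Z), add(Z, Z)))))))))))
  →37  S(S(S(S(S(S(S(S(S(add(add(add(Z, Z), mul(add(Z, Z), add(SSSZ, Z))), mul(add(Z, Z), add(Z, Z))))))))))))
  →38  S(S(S(S(S(S(S(S(S(add(add(Z, mul(add(Z, Z), add(SSSZ, Z))), mul(add(Z, Z), add(Z, Z))))))))))))
  →39  S(S(S(S(S(S(S(S(S(add(mul(add(Z, Z), add(SSSZ, Z)), mul(add(Z, Z), add(Z, Z))))))))))))
  →40  S(S(S(S(S(S(S(S(S(add(mul(Z, add(SSSZ, Z)), mul(add(Z, Z), add(Z, Z))))))))))))
  →41  S(S(S(S(S(S(S(S(S(add(Z, mul(add(Z, Z), add(Z, Z))))))))))))
  →42  S(S(S(S(S(S(S(S(S(mul(add(Z, Z), add(Z, Z)))))))))))
  →43  S(S(S(S(S(S(S(S(S(mul(Z, add(Z, Z)))))))))))
  →44  S^9(Z)

Term B:
  start: add(SSSZ, mul(SSZ, SSSZ))
  →1  S(add(SSZ, mul(SSZ, SSSZ)))
  →2  S(S(add(SZ, mul(SSZ, SSSZ))))
  →3  S(S(S(add(Z, mul(SSZ, SSSZ)))))
  →4  S(S(S(mul(SSZ, SSSZ))))
  →5  S(S(S(add(SSSZ, mul(SZ, SSSZ)))))
  →6  S(S(S(S(add(SSZ, mul(SZ, SSSZ))))))
  →7  S(S(S(S(S(add(SZ, mul(SZ, SSSZ)))))))
  →8  S(S(S(S(S(S(add(Z, mul(SZ, SSSZ))))))))
  →9  S(S(S(S(S(S(mul(SZ, SSSZ)))))))
  →10  S(S(S(S(S(S(add(SSSZ, mul(Z, SSSZ))))))))
  →11  S(S(S(S(S(S(S(add(SSZ, mul(Z, SSSZ)))))))))
  →12  S(S(S(S(S(S(S(S(add(SZ, mul(Z, SSSZ))))))))))
  →13  S(S(S(S(S(S(S(S(S(add(Z, mul(Z, SSSZ)))))))))))
  →14  S(S(S(S(S(S(S(S(S(mul(Z, SSSZ))))))))))
  →15  S^9(Z)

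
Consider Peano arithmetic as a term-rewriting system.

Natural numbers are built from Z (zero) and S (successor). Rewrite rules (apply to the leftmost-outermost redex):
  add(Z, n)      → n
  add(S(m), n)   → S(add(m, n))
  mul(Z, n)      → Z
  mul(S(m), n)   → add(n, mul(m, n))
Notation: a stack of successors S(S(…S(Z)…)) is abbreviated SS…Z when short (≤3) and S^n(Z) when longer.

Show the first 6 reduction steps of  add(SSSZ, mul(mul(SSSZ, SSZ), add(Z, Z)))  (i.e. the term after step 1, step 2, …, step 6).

  start: add(SSSZ, mul(mul(SSSZ, SSZ), add(Z, Z)))
  [1] S(add(SSZ, mul(mul(SSSZ, SSZ), add(Z, Z))))
  [2] S(S(add(SZ, mul(mul(SSSZ, SSZ), add(Z, Z)))))
  [3] S(S(S(add(Z, mul(mul(SSSZ, SSZ), add(Z, Z))))))
  [4] S(S(S(mul(mul(SSSZ, SSZ), add(Z, Z)))))
  [5] S(S(S(mul(add(SSZ, mul(SSZ, SSZ)), add(Z, Z)))))
  [6] S(S(S(mul(S(add(SZ, mul(SSZ, SSZ))), add(Z, Z)))))

Answer: after 6 steps: S(S(S(mul(S(add(SZ, mul(SSZ, SSZ))), add(Z, Z)))))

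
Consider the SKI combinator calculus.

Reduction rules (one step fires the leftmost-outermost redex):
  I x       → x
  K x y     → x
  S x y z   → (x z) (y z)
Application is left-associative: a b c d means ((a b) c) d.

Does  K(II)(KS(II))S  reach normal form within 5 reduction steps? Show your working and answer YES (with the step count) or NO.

Answer: YES — reaches normal form S in 3 ≤ 5 steps

Working:
  start: K(II)(KS(II))S
  step 1: IIS
  step 2: IS
  step 3: S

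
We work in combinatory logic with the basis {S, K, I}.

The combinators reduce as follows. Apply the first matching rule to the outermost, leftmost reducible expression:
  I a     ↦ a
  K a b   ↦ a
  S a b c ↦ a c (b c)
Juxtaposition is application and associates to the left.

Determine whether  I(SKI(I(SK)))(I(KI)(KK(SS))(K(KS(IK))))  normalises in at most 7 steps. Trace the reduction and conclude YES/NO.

  start: I(SKI(I(SK)))(I(KI)(KK(SS))(K(KS(IK))))
  [1] SKI(I(SK))(I(KI)(KK(SS))(K(KS(IK))))
  [2] K(I(SK))(I(I(SK)))(I(KI)(KK(SS))(K(KS(IK))))
  [3] I(SK)(I(KI)(KK(SS))(K(KS(IK))))
  [4] SK(I(KI)(KK(SS))(K(KS(IK))))
  [5] SK(KI(KK(SS))(K(KS(IK))))
  [6] SK(I(K(KS(IK))))
  [7] SK(K(KS(IK)))

Answer: NO — after 7 steps the term is SK(K(KS(IK))), not yet normal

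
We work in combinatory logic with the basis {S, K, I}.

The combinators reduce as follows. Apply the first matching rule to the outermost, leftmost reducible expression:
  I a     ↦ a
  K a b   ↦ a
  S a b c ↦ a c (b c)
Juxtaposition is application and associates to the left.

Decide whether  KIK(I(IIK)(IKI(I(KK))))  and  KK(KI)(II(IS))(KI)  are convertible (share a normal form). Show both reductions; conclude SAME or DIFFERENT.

Term A:
  start: KIK(I(IIK)(IKI(I(KK))))
  [1] I(I(IIK)(IKI(I(KK))))
  [2] I(IIK)(IKI(I(KK)))
  [3] IIK(IKI(I(KK)))
  [4] IK(IKI(I(KK)))
  [5] K(IKI(I(KK)))
  [6] K(KI(I(KK)))
  [7] KI

Term B:
  start: KK(KI)(II(IS))(KI)
  [1] K(II(IS))(KI)
  [2] II(IS)
  [3] I(IS)
  [4] IS
  [5] S

Answer: DIFFERENT — A ⇓ KI, B ⇓ S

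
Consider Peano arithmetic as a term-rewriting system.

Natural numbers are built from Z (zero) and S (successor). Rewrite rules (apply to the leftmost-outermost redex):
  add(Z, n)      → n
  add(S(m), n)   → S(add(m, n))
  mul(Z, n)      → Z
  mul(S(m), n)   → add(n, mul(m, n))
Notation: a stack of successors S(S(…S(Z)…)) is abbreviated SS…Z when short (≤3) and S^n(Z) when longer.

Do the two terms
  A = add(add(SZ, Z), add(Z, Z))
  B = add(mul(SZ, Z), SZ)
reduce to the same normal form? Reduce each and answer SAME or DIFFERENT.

Term A:
  start: add(add(SZ, Z), add(Z, Z))
  step 1: add(S(add(Z, Z)), add(Z, Z))
  step 2: S(add(add(Z, Z), add(Z, Z)))
  step 3: S(add(Z, add(Z, Z)))
  step 4: S(add(Z, Z))
  step 5: SZ

Term B:
  start: add(mul(SZ, Z), SZ)
  step 1: add(add(Z, mul(Z, Z)), SZ)
  step 2: add(mul(Z, Z), SZ)
  step 3: add(Z, SZ)
  step 4: SZ

Answer: SAME — A ⇓ SZ, B ⇓ SZ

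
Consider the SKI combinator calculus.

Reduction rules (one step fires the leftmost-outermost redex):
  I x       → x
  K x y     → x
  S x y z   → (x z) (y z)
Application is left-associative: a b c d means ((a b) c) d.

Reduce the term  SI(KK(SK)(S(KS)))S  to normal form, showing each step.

Answer: normal form = S(S(KS))  (in 4 steps)

Working:
  start: SI(KK(SK)(S(KS)))S
  [1] IS(KK(SK)(S(KS))S)
  [2] S(KK(SK)(S(KS))S)
  [3] S(K(S(KS))S)
  [4] S(S(KS))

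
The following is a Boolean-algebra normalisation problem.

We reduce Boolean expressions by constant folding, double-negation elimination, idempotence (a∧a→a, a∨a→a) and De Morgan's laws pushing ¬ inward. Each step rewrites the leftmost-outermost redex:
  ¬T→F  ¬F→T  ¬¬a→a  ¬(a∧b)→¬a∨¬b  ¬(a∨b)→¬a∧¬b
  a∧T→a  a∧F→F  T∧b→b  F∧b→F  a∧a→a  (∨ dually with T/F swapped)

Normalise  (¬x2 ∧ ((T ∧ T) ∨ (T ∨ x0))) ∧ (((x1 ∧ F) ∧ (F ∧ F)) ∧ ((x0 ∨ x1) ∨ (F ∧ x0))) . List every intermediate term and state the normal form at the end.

Answer: normal form = F  (in 7 steps)

Working:
  start: (¬x2 ∧ ((T ∧ T) ∨ (T ∨ x0))) ∧ (((x1 ∧ F) ∧ (F ∧ F)) ∧ ((x0 ∨ x1) ∨ (F ∧ x0)))
  →1  (¬x2 ∧ (T ∨ (T ∨ x0))) ∧ (((x1 ∧ F) ∧ (F ∧ F)) ∧ ((x0 ∨ x1) ∨ (F ∧ x0)))
  →2  (¬x2 ∧ T) ∧ (((x1 ∧ F) ∧ (F ∧ F)) ∧ ((x0 ∨ x1) ∨ (F ∧ x0)))
  →3  ¬x2 ∧ (((x1 ∧ F) ∧ (F ∧ F)) ∧ ((x0 ∨ x1) ∨ (F ∧ x0)))
  →4  ¬x2 ∧ ((F ∧ (F ∧ F)) ∧ ((x0 ∨ x1) ∨ (F ∧ x0)))
  →5  ¬x2 ∧ (F ∧ ((x0 ∨ x1) ∨ (F ∧ x0)))
  →6  ¬x2 ∧ F
  →7  F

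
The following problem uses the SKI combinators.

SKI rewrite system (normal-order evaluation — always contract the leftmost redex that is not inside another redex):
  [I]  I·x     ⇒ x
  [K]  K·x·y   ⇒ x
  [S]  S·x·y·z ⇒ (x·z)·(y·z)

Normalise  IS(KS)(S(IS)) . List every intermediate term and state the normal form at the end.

Answer: normal form = S(KS)(SS)  (in 2 steps)

Derivation:
  start: IS(KS)(S(IS))
  →1  S(KS)(S(IS))
  →2  S(KS)(SS)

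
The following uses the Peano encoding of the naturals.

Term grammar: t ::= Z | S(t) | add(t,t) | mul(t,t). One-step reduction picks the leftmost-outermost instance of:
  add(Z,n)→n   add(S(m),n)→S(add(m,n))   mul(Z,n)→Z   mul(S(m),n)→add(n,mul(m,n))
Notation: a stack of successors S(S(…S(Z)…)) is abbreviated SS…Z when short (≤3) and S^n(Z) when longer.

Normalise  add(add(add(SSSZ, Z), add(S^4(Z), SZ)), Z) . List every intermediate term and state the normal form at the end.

  start: add(add(add(SSSZ, Z), add(S^4(Z), SZ)), Z)
  step 1: add(add(S(add(SSZ, Z)), add(S^4(Z), SZ)), Z)
  step 2: add(S(add(add(SSZ, Z), add(S^4(Z), SZ))), Z)
  step 3: S(add(add(add(SSZ, Z), add(S^4(Z), SZ)), Z))
  step 4: S(add(add(S(add(SZ, Z)), add(S^4(Z), SZ)), Z))
  step 5: S(add(S(add(add(SZ, Z), add(S^4(Z), SZ))), Z))
  step 6: S(S(add(add(add(SZ, Z), add(S^4(Z), SZ)), Z)))
  step 7: S(S(add(add(S(add(Z, Z)), add(S^4(Z), SZ)), Z)))
  step 8: S(S(add(S(add(add(Z, Z), add(S^4(Z), SZ))), Z)))
  step 9: S(S(S(add(add(add(Z, Z), add(S^4(Z), SZ)), Z))))
  step 10: S(S(S(add(add(Z, add(S^4(Z), SZ)), Z))))
  step 11: S(S(S(add(add(S^4(Z), SZ), Z))))
  step 12: S(S(S(add(S(add(SSSZ, SZ)), Z))))
  step 13: S(S(S(S(add(add(SSSZ, SZ), Z)))))
  step 14: S(S(S(S(add(S(add(SSZ, SZ)), Z)))))
  step 15: S(S(S(S(S(add(add(SSZ, SZ), Z))))))
  step 16: S(S(S(S(S(add(S(add(SZ, SZ)), Z))))))
  step 17: S(S(S(S(S(S(add(add(SZ, SZ), Z)))))))
  step 18: S(S(S(S(S(S(add(S(add(Z, SZ)), Z)))))))
  step 19: S(S(S(S(S(S(S(add(add(Z, SZ), Z))))))))
  step 20: S(S(S(S(S(S(S(add(SZ, Z))))))))
  step 21: S(S(S(S(S(S(S(S(add(Z, Z)))))))))
  step 22: S^8(Z)

Answer: normal form = S^8(Z)  (in 22 steps)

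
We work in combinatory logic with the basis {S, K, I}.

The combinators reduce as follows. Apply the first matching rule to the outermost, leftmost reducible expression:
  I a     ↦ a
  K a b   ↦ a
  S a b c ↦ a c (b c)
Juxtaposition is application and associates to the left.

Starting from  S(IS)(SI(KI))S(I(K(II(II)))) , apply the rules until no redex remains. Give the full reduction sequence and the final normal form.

  start: S(IS)(SI(KI))S(I(K(II(II))))
  →1  ISS(SI(KI)S)(I(K(II(II))))
  →2  SS(SI(KI)S)(I(K(II(II))))
  →3  S(I(K(II(II))))(SI(KI)S(I(K(II(II)))))
  →4  S(K(II(II)))(SI(KI)S(I(K(II(II)))))
  →5  S(K(I(II)))(SI(KI)S(I(K(II(II)))))
  →6  S(K(II))(SI(KI)S(I(K(II(II)))))
  →7  S(KI)(SI(KI)S(I(K(II(II)))))
  →8  S(KI)(IS(KIS)(I(K(II(II)))))
  →9  S(KI)(S(KIS)(I(K(II(II)))))
  →10  S(KI)(SI(I(K(II(II)))))
  →11  S(KI)(SI(K(II(II))))
  →12  S(KI)(SI(K(I(II))))
  →13  S(KI)(SI(K(II)))
  →14  S(KI)(SI(KI))

Answer: normal form = S(KI)(SI(KI))  (in 14 steps)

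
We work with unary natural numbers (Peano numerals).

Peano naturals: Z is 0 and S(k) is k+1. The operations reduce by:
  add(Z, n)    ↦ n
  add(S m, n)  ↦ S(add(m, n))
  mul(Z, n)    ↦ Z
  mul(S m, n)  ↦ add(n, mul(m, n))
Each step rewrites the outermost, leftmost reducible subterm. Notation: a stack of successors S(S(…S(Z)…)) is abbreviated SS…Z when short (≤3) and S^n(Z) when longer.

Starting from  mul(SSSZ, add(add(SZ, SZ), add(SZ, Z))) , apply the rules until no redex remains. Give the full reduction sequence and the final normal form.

Answer: normal form = S^9(Z)  (in 37 steps)

Reduction:
  start: mul(SSSZ, add(add(SZ, SZ), add(SZ, Z)))
  step 1: add(add(add(SZ, SZ), add(SZ, Z)), mul(SSZ, add(add(SZ, SZ), add(SZ, Z))))
  step 2: add(add(S(add(Z, SZ)), add(SZ, Z)), mul(SSZ, add(add(SZ, SZ), add(SZ, Z))))
  step 3: add(S(add(add(Z, SZ), add(SZ, Z))), mul(SSZ, add(add(SZ, SZ), add(SZ, Z))))
  step 4: S(add(add(add(Z, SZ), add(SZ, Z)), mul(SSZ, add(add(SZ, SZ), add(SZ, Z)))))
  step 5: S(add(add(SZ, add(SZ, Z)), mul(SSZ, add(add(SZ, SZ), add(SZ, Z)))))
  step 6: S(add(S(add(Z, add(SZ, Z))), mul(SSZ, add(add(SZ, SZ), add(SZ, Z)))))
  step 7: S(S(add(add(Z, add(SZ, Z)), mul(SSZ, add(add(SZ, SZ), add(SZ, Z))))))
  step 8: S(S(add(add(SZ, Z), mul(SSZ, add(add(SZ, SZ), add(SZ, Z))))))
  step 9: S(S(add(S(add(Z, Z)), mul(SSZ, add(add(SZ, SZ), add(SZ, Z))))))
  step 10: S(S(S(add(add(Z, Z), mul(SSZ, add(add(SZ, SZ), add(SZ, Z)))))))
  step 11: S(S(S(add(Z, mul(SSZ, add(add(SZ, SZ), add(SZ, Z)))))))
  step 12: S(S(S(mul(SSZ, add(add(SZ, SZ), add(SZ, Z))))))
  step 13: S(S(S(add(add(add(SZ, SZ), add(SZ, Z)), mul(SZ, add(add(SZ, SZ), add(SZ, Z)))))))
  step 14: S(S(S(add(add(S(add(Z, SZ)), add(SZ, Z)), mul(SZ, add(add(SZ, SZ), add(SZ, Z)))))))
  step 15: S(S(S(add(S(add(add(Z, SZ), add(SZ, Z))), mul(SZ, add(add(SZ, SZ), add(SZ, Z)))))))
  step 16: S(S(S(S(add(add(add(Z, SZ), add(SZ, Z)), mul(SZ, add(add(SZ, SZ), add(SZ, Z))))))))
  step 17: S(S(S(S(add(add(SZ, add(SZ, Z)), mul(SZ, add(add(SZ, SZ), add(SZ, Z))))))))
  step 18: S(S(S(S(add(S(add(Z, add(SZ, Z))), mul(SZ, add(add(SZ, SZ), add(SZ, Z))))))))
  step 19: S(S(S(S(S(add(add(Z, add(SZ, Z)), mul(SZ, add(add(SZ, SZ), add(SZ, Z)))))))))
  step 20: S(S(S(S(S(add(add(SZ, Z), mul(SZ, add(add(SZ, SZ), add(SZ, Z)))))))))
  step 21: S(S(S(S(S(add(S(add(Z, Z)), mul(SZ, add(add(SZ, SZ), add(SZ, Z)))))))))
  step 22: S(S(S(S(S(S(add(add(Z, Z), mul(SZ, add(add(SZ, SZ), add(SZ, Z))))))))))
  step 23: S(S(S(S(S(S(add(Z, mul(SZ, add(add(SZ, SZ), add(SZ, Z))))))))))
  step 24: S(S(S(S(S(S(mul(SZ, add(add(SZ, SZ), add(SZ, Z)))))))))
  step 25: S(S(S(S(S(S(add(add(add(SZ, SZ), add(SZ, Z)), mul(Z, add(add(SZ, SZ), add(SZ, Z))))))))))
  step 26: S(S(S(S(S(S(add(add(S(add(Z, SZ)), add(SZ, Z)), mul(Z, add(add(SZ, SZ), add(SZ, Z))))))))))
  step 27: S(S(S(S(S(S(add(S(add(add(Z, SZ), add(SZ, Z))), mul(Z, add(add(SZ, SZ), add(SZ, Z))))))))))
  step 28: S(S(S(S(S(S(S(add(add(add(Z, SZ), add(SZ, Z)), mul(Z, add(add(SZ, SZ), add(SZ, Z)))))))))))
  step 29: S(S(S(S(S(S(S(add(add(SZ, add(SZ, Z)), mul(Z, add(add(SZ, SZ), add(SZ, Z)))))))))))
  step 30: S(S(S(S(S(S(S(add(S(add(Z, add(SZ, Z))), mul(Z, add(add(SZ, SZ), add(SZ, Z)))))))))))
  step 31: S(S(S(S(S(S(S(S(add(add(Z, add(SZ, Z)), mul(Z, add(add(SZ, SZ), add(SZ, Z))))))))))))
  step 32: S(S(S(S(S(S(S(S(add(add(SZ, Z), mul(Z, add(add(SZ, SZ), add(SZ, Z))))))))))))
  step 33: S(S(S(S(S(S(S(S(add(S(add(Z, Z)), mul(Z, add(add(SZ, SZ), add(SZ, Z))))))))))))
  step 34: S(S(S(S(S(S(S(S(S(add(add(Z, Z), mul(Z, add(add(SZ, SZ), add(SZ, Z)))))))))))))
  step 35: S(S(S(S(S(S(S(S(S(add(Z, mul(Z, add(add(SZ, SZ), add(SZ, Z)))))))))))))
  step 36: S(S(S(S(S(S(S(S(S(mul(Z, add(add(SZ, SZ), add(SZ, Z))))))))))))
  step 37: S^9(Z)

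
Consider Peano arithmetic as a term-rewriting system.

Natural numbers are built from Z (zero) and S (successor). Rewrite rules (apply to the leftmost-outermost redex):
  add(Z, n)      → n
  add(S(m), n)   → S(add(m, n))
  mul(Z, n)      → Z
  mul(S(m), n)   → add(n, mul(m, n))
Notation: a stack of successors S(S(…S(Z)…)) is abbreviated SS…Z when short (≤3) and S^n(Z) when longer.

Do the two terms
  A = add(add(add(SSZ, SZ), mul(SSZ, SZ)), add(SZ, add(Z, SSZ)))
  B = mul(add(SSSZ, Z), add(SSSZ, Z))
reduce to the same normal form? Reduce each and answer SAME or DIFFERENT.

Answer: DIFFERENT — A ⇓ S^8(Z), B ⇓ S^9(Z)

Derivation:
Term A:
  start: add(add(add(SSZ, SZ), mul(SSZ, SZ)), add(SZ, add(Z, SSZ)))
  [1] add(add(S(add(SZ, SZ)), mul(SSZ, SZ)), add(SZ, add(Z, SSZ)))
  [2] add(S(add(add(SZ, SZ), mul(SSZ, SZ))), add(SZ, add(Z, SSZ)))
  [3] S(add(add(add(SZ, SZ), mul(SSZ, SZ)), add(SZ, add(Z, SSZ))))
  [4] S(add(add(S(add(Z, SZ)), mul(SSZ, SZ)), add(SZ, add(Z, SSZ))))
  [5] S(add(S(add(add(Z, SZ), mul(SSZ, SZ))), add(SZ, add(Z, SSZ))))
  [6] S(S(add(add(add(Z, SZ), mul(SSZ, SZ)), add(SZ, add(Z, SSZ)))))
  [7] S(S(add(add(SZ, mul(SSZ, SZ)), add(SZ, add(Z, SSZ)))))
  [8] S(S(add(S(add(Z, mul(SSZ, SZ))), add(SZ, add(Z, SSZ)))))
  [9] S(S(S(add(add(Z, mul(SSZ, SZ)), add(SZ, add(Z, SSZ))))))
  [10] S(S(S(add(mul(SSZ, SZ), add(SZ, add(Z, SSZ))))))
  [11] S(S(S(add(add(SZ, mul(SZ, SZ)), add(SZ, add(Z, SSZ))))))
  [12] S(S(S(add(S(add(Z, mul(SZ, SZ))), add(SZ, add(Z, SSZ))))))
  [13] S(S(S(S(add(add(Z, mul(SZ, SZ)), add(SZ, add(Z, SSZ)))))))
  [14] S(S(S(S(add(mul(SZ, SZ), add(SZ, add(Z, SSZ)))))))
  [15] S(S(S(S(add(add(SZ, mul(Z, SZ)), add(SZ, add(Z, SSZ)))))))
  [16] S(S(S(S(add(S(add(Z, mul(Z, SZ))), add(SZ, add(Z, SSZ)))))))
  [17] S(S(S(S(S(add(add(Z, mul(Z, SZ)), add(SZ, add(Z, SSZ))))))))
  [18] S(S(S(S(S(add(mul(Z, SZ), add(SZ, add(Z, SSZ))))))))
  [19] S(S(S(S(S(add(Z, add(SZ, add(Z, SSZ))))))))
  [20] S(S(S(S(S(add(SZ, add(Z, SSZ)))))))
  [21] S(S(S(S(S(S(add(Z, add(Z, SSZ))))))))
  [22] S(S(S(S(S(S(add(Z, SSZ)))))))
  [23] S^8(Z)

Term B:
  start: mul(add(SSSZ, Z), add(SSSZ, Z))
  [1] mul(S(add(SSZ, Z)), add(SSSZ, Z))
  [2] add(add(SSSZ, Z), mul(add(SSZ, Z), add(SSSZ, Z)))
  [3] add(S(add(SSZ, Z)), mul(add(SSZ, Z), add(SSSZ, Z)))
  [4] S(add(add(SSZ, Z), mul(add(SSZ, Z), add(SSSZ, Z))))
  [5] S(add(S(add(SZ, Z)), mul(add(SSZ, Z), add(SSSZ, Z))))
  [6] S(S(add(add(SZ, Z), mul(add(SSZ, Z), add(SSSZ, Z)))))
  [7] S(S(add(S(add(Z, Z)), mul(add(SSZ, Z), add(SSSZ, Z)))))
  [8] S(S(S(add(add(Z, Z), mul(add(SSZ, Z), add(SSSZ, Z))))))
  [9] S(S(S(add(Z, mul(add(SSZ, Z), add(SSSZ, Z))))))
  [10] S(S(S(mul(add(SSZ, Z), add(SSSZ, Z)))))
  [11] S(S(S(mul(S(add(SZ, Z)), add(SSSZ, Z)))))
  [12] S(S(S(add(add(SSSZ, Z), mul(add(SZ, Z), add(SSSZ, Z))))))
  [13] S(S(S(add(S(add(SSZ, Z)), mul(add(SZ, Z), add(SSSZ, Z))))))
  [14] S(S(S(S(add(add(SSZ, Z), mul(add(SZ, Z), add(SSSZ, Z)))))))
  [15] S(S(S(S(add(S(add(SZ, Z)), mul(add(SZ, Z), add(SSSZ, Z)))))))
  [16] S(S(S(S(S(add(add(SZ, Z), mul(add(SZ, Z), add(SSSZ, Z))))))))
  [17] S(S(S(S(S(add(S(add(Z, Z)), mul(add(SZ, Z), add(SSSZ, Z))))))))
  [18] S(S(S(S(S(S(add(add(Z, Z), mul(add(SZ, Z), add(SSSZ, Z)))))))))
  [19] S(S(S(S(S(S(add(Z, mul(add(SZ, Z), add(SSSZ, Z)))))))))
  [20] S(S(S(S(S(S(mul(add(SZ, Z), add(SSSZ, Z))))))))
  [21] S(S(S(S(S(S(mul(S(add(Z, Z)), add(SSSZ, Z))))))))
  [22] S(S(S(S(S(S(add(add(SSSZ, Z), mul(add(Z, Z), add(SSSZ, Z)))))))))
  [23] S(S(S(S(S(S(add(S(add(SSZ, Z)), mul(add(Z, Z), add(SSSZ, Z)))))))))
  [24] S(S(S(S(S(S(S(add(add(SSZ, Z), mul(add(Z, Z), add(SSSZ, Z))))))))))
  [25] S(S(S(S(S(S(S(add(S(add(SZ, Z)), mul(add(Z, Z), add(SSSZ, Z))))))))))
  [26] S(S(S(S(S(S(S(S(add(add(SZ, Z), mul(add(Z, Z), add(SSSZ, Z)))))))))))
  [27] S(S(S(S(S(S(S(S(add(S(add(Z, Z)), mul(add(Z, Z), add(SSSZ, Z)))))))))))
  [28] S(S(S(S(S(S(S(S(S(add(add(Z, Z), mul(add(Z, Z), add(SSSZ, Z))))))))))))
  [29] S(S(S(S(S(S(S(S(S(add(Z, mul(add(Z, Z), add(SSSZ, Z))))))))))))
  [30] S(S(S(S(S(S(S(S(S(mul(add(Z, Z), add(SSSZ, Z)))))))))))
  [31] S(S(S(S(S(S(S(S(S(mul(Z, add(SSSZ, Z)))))))))))
  [32] S^9(Z)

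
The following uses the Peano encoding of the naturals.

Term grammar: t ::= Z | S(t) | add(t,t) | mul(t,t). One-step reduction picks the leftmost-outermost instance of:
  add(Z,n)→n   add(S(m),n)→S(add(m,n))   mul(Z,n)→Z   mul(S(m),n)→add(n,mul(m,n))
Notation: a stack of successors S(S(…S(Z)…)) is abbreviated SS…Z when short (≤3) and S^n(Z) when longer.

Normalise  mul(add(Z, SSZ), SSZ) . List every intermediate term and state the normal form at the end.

Answer: normal form = S^4(Z)  (in 10 steps)

Working:
  start: mul(add(Z, SSZ), SSZ)
  →1  mul(SSZ, SSZ)
  →2  add(SSZ, mul(SZ, SSZ))
  →3  S(add(SZ, mul(SZ, SSZ)))
  →4  S(S(add(Z, mul(SZ, SSZ))))
  →5  S(S(mul(SZ, SSZ)))
  →6  S(S(add(SSZ, mul(Z, SSZ))))
  →7  S(S(S(add(SZ, mul(Z, SSZ)))))
  →8  S(S(S(S(add(Z, mul(Z, SSZ))))))
  →9  S(S(S(S(mul(Z, SSZ)))))
  →10  S^4(Z)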